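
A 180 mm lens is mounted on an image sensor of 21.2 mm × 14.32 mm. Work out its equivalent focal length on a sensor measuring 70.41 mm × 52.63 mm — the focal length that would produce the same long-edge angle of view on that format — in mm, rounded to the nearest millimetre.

Equal angle of view means equal width/f ratio, so f₂ = f₁ · (width₂/width₁) = 180 × 70.41/21.2.
f₂ = 180 × 3.32123 ≈ 597.821 mm.

598 mm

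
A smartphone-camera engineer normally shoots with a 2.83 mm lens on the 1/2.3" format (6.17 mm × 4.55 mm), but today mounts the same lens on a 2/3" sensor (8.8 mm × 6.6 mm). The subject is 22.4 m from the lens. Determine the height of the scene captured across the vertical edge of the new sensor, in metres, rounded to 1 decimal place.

The focal length stays 2.83 mm; the relevant sensor dimension is now h = 6.6 mm. Object distance dₒ = 22.4 m = 22400 mm.
Thin-lens field height W = h·(dₒ − f)/f = 6.6 × (22400 − 2.83)/2.83 ≈ 52233.683 mm = 52.2337 m.

52.2 m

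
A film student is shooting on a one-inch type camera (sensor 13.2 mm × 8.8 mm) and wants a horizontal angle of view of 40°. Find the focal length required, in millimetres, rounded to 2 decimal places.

From α = 2·arctan(w/2f) we get f = w / (2·tan(α/2)).
With w = 13.2 mm and α/2 = 20°, tan(α/2) ≈ 0.36397, so f ≈ 13.2 / 0.72794 ≈ 18.1334 mm.

18.13 mm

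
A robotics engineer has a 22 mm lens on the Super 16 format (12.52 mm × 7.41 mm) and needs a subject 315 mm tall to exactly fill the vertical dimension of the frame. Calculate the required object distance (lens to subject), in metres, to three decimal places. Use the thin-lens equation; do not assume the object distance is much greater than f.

Magnification m = h/W = dᵢ/dₒ; combined with 1/f = 1/dₒ + 1/dᵢ this gives dₒ = f·(1 + W/h).
dₒ = 22 mm × (1 + 315/7.41) = 22 × 43.5101 ≈ 957.223 mm = 0.957223 m.

0.957 m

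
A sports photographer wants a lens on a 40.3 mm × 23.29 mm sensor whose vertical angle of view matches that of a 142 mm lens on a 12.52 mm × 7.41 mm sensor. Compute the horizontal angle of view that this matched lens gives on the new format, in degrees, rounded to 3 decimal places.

5.170°

Equal vertical AOV ⇒ f₂ = f₁ · 23.29/7.41 = 142 × 3.14305 ≈ 446.3131 mm.
Horizontal AOV on the new format = 2·arctan(40.3 / (2 × 446.3131)) = 2·arctan(0.04515) ≈ 5.1700°.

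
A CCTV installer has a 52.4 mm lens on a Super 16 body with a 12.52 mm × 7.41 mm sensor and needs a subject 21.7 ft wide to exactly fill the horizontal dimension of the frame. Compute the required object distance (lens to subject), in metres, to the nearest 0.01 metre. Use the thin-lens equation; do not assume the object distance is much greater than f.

27.73 m

W: 21.7 ft × 304.8 mm/ft = 6614.16 mm.
Magnification m = w/W = dᵢ/dₒ; combined with 1/f = 1/dₒ + 1/dᵢ this gives dₒ = f·(1 + W/w).
dₒ = 52.4 mm × (1 + 6614.16/12.52) = 52.4 × 529.2875 ≈ 27734.666 mm = 27.7347 m.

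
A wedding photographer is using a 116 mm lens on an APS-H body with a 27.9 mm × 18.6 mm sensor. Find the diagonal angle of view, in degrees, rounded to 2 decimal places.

Sensor diagonal = √(27.9² + 18.6²) = √1124.3700 ≈ 33.5316 mm.
Angle of view α = 2·arctan(d/2f) with d = 33.5316 mm and f = 116 mm.
d/2f = 0.14453; arctan(0.14453) ≈ 8.2242°, so α ≈ 16.4483°.

16.45°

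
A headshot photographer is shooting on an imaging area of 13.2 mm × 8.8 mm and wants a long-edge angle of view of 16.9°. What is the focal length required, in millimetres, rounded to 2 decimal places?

44.43 mm

From α = 2·arctan(w/2f) we get f = w / (2·tan(α/2)).
With w = 13.2 mm and α/2 = 8.45°, tan(α/2) ≈ 0.14856, so f ≈ 13.2 / 0.29712 ≈ 44.4268 mm.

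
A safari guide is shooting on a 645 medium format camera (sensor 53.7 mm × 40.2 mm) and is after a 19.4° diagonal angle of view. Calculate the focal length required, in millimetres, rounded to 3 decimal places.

196.217 mm

Sensor diagonal = √(53.7² + 40.2²) = √4499.7300 ≈ 67.0800 mm.
From α = 2·arctan(d/2f) we get f = d / (2·tan(α/2)).
With d = 67.0800 mm and α/2 = 9.7°, tan(α/2) ≈ 0.17093, so f ≈ 67.0800 / 0.34187 ≈ 196.2172 mm.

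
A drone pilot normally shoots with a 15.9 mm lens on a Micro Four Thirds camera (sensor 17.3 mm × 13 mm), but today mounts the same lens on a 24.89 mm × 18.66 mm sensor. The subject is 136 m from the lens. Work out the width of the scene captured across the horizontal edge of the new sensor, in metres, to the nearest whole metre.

213 m

The focal length stays 15.9 mm; the relevant sensor dimension is now w = 24.89 mm. Object distance dₒ = 136 m = 136000 mm.
Thin-lens field width W = w·(dₒ − f)/f = 24.89 × (136000 − 15.9)/15.9 ≈ 212870.707 mm = 212.871 m.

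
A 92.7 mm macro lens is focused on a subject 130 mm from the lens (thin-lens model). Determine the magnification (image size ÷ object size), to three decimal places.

Thin lens: 1/f = 1/dₒ + 1/dᵢ → 1/dᵢ = 1/92.7 − 1/130 = 0.0030952 mm⁻¹, so dᵢ ≈ 323.0831 mm.
Magnification m = dᵢ/dₒ = 323.0831/130 ≈ 2.48525.

2.485×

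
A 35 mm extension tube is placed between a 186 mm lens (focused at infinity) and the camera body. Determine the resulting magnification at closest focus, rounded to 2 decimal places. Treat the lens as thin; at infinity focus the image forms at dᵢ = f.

0.19×

The tube moves the image plane from f to f + e, so dᵢ = 186 + 35 = 221 mm. Focus is achieved when 1/f = 1/dₒ + 1/dᵢ, giving dₒ = 1/(1/f − 1/(f+e)).
Magnification m = dᵢ/dₒ = (f+e)·(1/f − 1/(f+e)) = e/f = 35/186 ≈ 0.1882.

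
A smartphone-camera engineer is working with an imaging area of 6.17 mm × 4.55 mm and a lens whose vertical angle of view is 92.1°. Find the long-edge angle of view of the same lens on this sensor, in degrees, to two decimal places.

From the vertical AOV: f = 4.55 / (2·tan(46.05°)) = 4.55 / 2.07468 ≈ 2.1931 mm.
Long-edge AOV = 2·arctan(6.17 / (2 × 2.1931)) = 2·arctan(1.40668) ≈ 109.1824°.

109.18°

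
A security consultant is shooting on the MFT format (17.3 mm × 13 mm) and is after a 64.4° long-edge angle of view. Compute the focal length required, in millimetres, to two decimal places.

From α = 2·arctan(w/2f) we get f = w / (2·tan(α/2)).
With w = 17.3 mm and α/2 = 32.2°, tan(α/2) ≈ 0.62973, so f ≈ 17.3 / 1.25947 ≈ 13.7360 mm.

13.74 mm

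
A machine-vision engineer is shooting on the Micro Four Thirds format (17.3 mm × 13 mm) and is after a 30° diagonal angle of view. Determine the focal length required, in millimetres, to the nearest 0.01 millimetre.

Sensor diagonal = √(17.3² + 13²) = √468.2900 ≈ 21.6400 mm.
From α = 2·arctan(d/2f) we get f = d / (2·tan(α/2)).
With d = 21.6400 mm and α/2 = 15°, tan(α/2) ≈ 0.26795, so f ≈ 21.6400 / 0.53590 ≈ 40.3808 mm.

40.38 mm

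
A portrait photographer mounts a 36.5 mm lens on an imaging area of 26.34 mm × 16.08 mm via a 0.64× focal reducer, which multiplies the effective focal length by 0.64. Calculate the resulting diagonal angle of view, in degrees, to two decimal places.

66.89°

Effective focal length f = 36.5 × 0.64 = 23.36 mm.
Sensor diagonal = √(26.34² + 16.08²) = √952.3620 ≈ 30.8604 mm.
α = 2·arctan(30.860 / (2 × 23.36)) = 2·arctan(0.66054) ≈ 66.8926°.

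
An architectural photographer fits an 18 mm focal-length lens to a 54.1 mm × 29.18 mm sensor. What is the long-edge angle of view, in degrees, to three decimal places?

Angle of view α = 2·arctan(w/2f) with w = 54.1 mm and f = 18 mm.
w/2f = 1.50278; arctan(1.50278) ≈ 56.3588°, so α ≈ 112.7177°.

112.718°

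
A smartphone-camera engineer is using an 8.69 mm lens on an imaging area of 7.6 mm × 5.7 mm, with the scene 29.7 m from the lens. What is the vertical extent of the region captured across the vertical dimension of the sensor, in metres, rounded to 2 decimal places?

dₒ: 29.7 m = 29700 mm.
Similar triangles through the lens centre give W/dₒ = h/dᵢ; with 1/f = 1/dₒ + 1/dᵢ this gives W = h·(dₒ − f)/f.
W = 5.7 mm × (29700 − 8.69) / 8.69 = 5.7 × 3416.7215 ≈ 19475.313 mm = 19.4753 m.

19.48 m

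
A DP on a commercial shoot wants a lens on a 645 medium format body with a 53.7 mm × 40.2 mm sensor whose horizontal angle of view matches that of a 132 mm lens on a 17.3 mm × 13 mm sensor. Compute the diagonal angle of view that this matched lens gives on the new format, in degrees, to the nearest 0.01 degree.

9.36°

Equal horizontal AOV ⇒ f₂ = f₁ · 53.7/17.3 = 132 × 3.10405 ≈ 409.7341 mm.
Sensor diagonal = √(53.7² + 40.2²) = √4499.7300 ≈ 67.0800 mm.
Diagonal AOV on the new format = 2·arctan(67.0800 / (2 × 409.7341)) = 2·arctan(0.08186) ≈ 9.3594°.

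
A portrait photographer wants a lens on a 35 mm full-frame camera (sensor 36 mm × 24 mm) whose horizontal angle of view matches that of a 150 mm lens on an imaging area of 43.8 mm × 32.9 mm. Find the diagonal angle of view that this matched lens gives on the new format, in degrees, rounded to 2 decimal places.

19.90°

Equal horizontal AOV ⇒ f₂ = f₁ · 36/43.8 = 150 × 0.82192 ≈ 123.2877 mm.
Sensor diagonal = √(36² + 24²) = √1872.0000 ≈ 43.2666 mm.
Diagonal AOV on the new format = 2·arctan(43.2666 / (2 × 123.2877)) = 2·arctan(0.17547) ≈ 19.9048°.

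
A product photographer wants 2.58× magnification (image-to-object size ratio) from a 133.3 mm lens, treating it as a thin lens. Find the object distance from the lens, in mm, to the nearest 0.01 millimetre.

With m = dᵢ/dₒ and 1/f = 1/dₒ + 1/dᵢ, substituting dᵢ = m·dₒ gives 1/f = (1 + 1/m)/dₒ, hence dₒ = f·(1 + 1/m).
dₒ = 133.3 × (1 + 1/2.58) = 133.3 × 1.38760 ≈ 184.967 mm.

184.97 mm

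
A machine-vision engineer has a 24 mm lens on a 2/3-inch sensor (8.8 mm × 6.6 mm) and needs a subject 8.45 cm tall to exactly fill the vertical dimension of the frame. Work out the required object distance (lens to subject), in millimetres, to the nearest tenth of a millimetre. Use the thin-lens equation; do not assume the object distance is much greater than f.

W: 8.45 cm = 84.5 mm.
Magnification m = h/W = dᵢ/dₒ; combined with 1/f = 1/dₒ + 1/dᵢ this gives dₒ = f·(1 + W/h).
dₒ = 24 mm × (1 + 84.5/6.6) = 24 × 13.8030 ≈ 331.273 mm.

331.3 mm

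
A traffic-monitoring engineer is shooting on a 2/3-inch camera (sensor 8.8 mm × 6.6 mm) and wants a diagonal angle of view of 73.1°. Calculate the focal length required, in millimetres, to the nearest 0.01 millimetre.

7.42 mm

Sensor diagonal = √(8.8² + 6.6²) = √121.0000 ≈ 11.0000 mm.
From α = 2·arctan(d/2f) we get f = d / (2·tan(α/2)).
With d = 11.0000 mm and α/2 = 36.55°, tan(α/2) ≈ 0.74131, so f ≈ 11.0000 / 1.48262 ≈ 7.4193 mm.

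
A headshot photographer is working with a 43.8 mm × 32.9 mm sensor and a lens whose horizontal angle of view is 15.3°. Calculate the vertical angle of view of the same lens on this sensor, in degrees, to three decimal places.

From the horizontal AOV: f = 43.8 / (2·tan(7.65°)) = 43.8 / 0.26863 ≈ 163.0474 mm.
Vertical AOV = 2·arctan(32.9 / (2 × 163.0474)) = 2·arctan(0.10089) ≈ 11.5223°.

11.522°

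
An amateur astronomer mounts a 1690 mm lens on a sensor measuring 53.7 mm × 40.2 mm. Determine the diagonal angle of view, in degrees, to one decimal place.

2.3°

Sensor diagonal = √(53.7² + 40.2²) = √4499.7300 ≈ 67.0800 mm.
Angle of view α = 2·arctan(d/2f) with d = 67.0800 mm and f = 1690 mm.
d/2f = 0.01985; arctan(0.01985) ≈ 1.1370°, so α ≈ 2.2739°.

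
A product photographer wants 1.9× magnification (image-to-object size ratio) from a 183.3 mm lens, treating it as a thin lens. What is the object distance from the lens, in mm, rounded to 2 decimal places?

279.77 mm

With m = dᵢ/dₒ and 1/f = 1/dₒ + 1/dᵢ, substituting dᵢ = m·dₒ gives 1/f = (1 + 1/m)/dₒ, hence dₒ = f·(1 + 1/m).
dₒ = 183.3 × (1 + 1/1.9) = 183.3 × 1.52632 ≈ 279.774 mm.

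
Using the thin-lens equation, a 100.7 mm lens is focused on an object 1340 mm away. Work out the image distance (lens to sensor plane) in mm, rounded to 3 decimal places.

108.882 mm

1/dᵢ = 1/f − 1/dₒ = 1/100.7 − 1/1340 = 0.0091842 mm⁻¹.
dᵢ = 1/0.0091842 ≈ 108.8824 mm.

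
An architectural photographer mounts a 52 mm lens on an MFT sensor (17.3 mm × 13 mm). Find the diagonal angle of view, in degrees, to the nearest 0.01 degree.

23.51°

Sensor diagonal = √(17.3² + 13²) = √468.2900 ≈ 21.6400 mm.
Angle of view α = 2·arctan(d/2f) with d = 21.6400 mm and f = 52 mm.
d/2f = 0.20808; arctan(0.20808) ≈ 11.7542°, so α ≈ 23.5084°.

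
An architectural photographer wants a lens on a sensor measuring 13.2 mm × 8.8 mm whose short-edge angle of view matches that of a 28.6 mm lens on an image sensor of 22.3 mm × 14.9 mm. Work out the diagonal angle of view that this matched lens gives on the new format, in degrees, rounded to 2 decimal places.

50.31°

Equal short-edge AOV ⇒ f₂ = f₁ · 8.8/14.9 = 28.6 × 0.59060 ≈ 16.8913 mm.
Sensor diagonal = √(13.2² + 8.8²) = √251.6800 ≈ 15.8644 mm.
Diagonal AOV on the new format = 2·arctan(15.8644 / (2 × 16.8913)) = 2·arctan(0.46960) ≈ 50.3099°.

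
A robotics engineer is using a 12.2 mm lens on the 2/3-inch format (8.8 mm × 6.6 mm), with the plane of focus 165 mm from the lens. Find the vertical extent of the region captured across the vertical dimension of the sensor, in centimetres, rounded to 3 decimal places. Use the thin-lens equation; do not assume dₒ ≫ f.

8.266 cm

Similar triangles through the lens centre give W/dₒ = h/dᵢ; with 1/f = 1/dₒ + 1/dᵢ this gives W = h·(dₒ − f)/f.
W = 6.6 mm × (165 − 12.2) / 12.2 = 6.6 × 12.5246 ≈ 82.662 mm = 8.26623 cm.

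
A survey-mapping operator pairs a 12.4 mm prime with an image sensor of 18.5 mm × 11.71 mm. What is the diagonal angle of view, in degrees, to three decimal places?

Sensor diagonal = √(18.5² + 11.71²) = √479.3741 ≈ 21.8946 mm.
Angle of view α = 2·arctan(d/2f) with d = 21.8946 mm and f = 12.4 mm.
d/2f = 0.88285; arctan(0.88285) ≈ 41.4396°, so α ≈ 82.8792°.

82.879°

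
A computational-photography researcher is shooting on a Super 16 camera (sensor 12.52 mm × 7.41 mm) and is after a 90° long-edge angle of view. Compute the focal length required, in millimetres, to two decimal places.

From α = 2·arctan(w/2f) we get f = w / (2·tan(α/2)).
With w = 12.52 mm and α/2 = 45°, tan(α/2) ≈ 1.00000, so f ≈ 12.52 / 2.00000 ≈ 6.2600 mm.

6.26 mm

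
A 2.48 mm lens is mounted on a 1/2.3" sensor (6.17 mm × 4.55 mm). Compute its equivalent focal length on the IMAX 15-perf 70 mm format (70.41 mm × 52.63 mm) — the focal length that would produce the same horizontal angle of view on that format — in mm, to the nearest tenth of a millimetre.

Equal angle of view means equal width/f ratio, so f₂ = f₁ · (width₂/width₁) = 2.48 × 70.41/6.17.
f₂ = 2.48 × 11.41167 ≈ 28.301 mm.

28.3 mm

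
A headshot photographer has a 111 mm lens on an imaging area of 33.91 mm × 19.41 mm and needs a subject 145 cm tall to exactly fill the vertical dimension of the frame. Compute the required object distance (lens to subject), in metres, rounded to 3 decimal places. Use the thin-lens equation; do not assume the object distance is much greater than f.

8.403 m

W: 145 cm = 1450 mm.
Magnification m = h/W = dᵢ/dₒ; combined with 1/f = 1/dₒ + 1/dᵢ this gives dₒ = f·(1 + W/h).
dₒ = 111 mm × (1 + 1450/19.41) = 111 × 75.7038 ≈ 8403.117 mm = 8.40312 m.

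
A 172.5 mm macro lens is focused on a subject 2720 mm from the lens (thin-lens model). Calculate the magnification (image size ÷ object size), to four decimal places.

0.0677×

Thin lens: 1/f = 1/dₒ + 1/dᵢ → 1/dᵢ = 1/172.5 − 1/2720 = 0.0054295 mm⁻¹, so dᵢ ≈ 184.1806 mm.
Magnification m = dᵢ/dₒ = 184.1806/2720 ≈ 0.06771.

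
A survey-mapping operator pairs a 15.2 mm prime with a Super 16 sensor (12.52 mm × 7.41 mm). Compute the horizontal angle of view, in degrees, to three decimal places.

Angle of view α = 2·arctan(w/2f) with w = 12.52 mm and f = 15.2 mm.
w/2f = 0.41184; arctan(0.41184) ≈ 22.3839°, so α ≈ 44.7679°.

44.768°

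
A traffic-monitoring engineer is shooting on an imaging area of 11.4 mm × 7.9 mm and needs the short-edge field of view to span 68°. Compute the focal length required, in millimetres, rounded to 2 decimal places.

5.86 mm

From α = 2·arctan(h/2f) we get f = h / (2·tan(α/2)).
With h = 7.9 mm and α/2 = 34°, tan(α/2) ≈ 0.67451, so f ≈ 7.9 / 1.34902 ≈ 5.8561 mm.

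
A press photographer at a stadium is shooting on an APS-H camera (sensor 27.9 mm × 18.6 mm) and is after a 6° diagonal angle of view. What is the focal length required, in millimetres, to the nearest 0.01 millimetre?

319.91 mm

Sensor diagonal = √(27.9² + 18.6²) = √1124.3700 ≈ 33.5316 mm.
From α = 2·arctan(d/2f) we get f = d / (2·tan(α/2)).
With d = 33.5316 mm and α/2 = 3°, tan(α/2) ≈ 0.05241, so f ≈ 33.5316 / 0.10482 ≈ 319.9108 mm.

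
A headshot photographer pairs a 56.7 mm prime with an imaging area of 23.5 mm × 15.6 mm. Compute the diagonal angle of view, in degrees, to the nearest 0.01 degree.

27.94°

Sensor diagonal = √(23.5² + 15.6²) = √795.6100 ≈ 28.2066 mm.
Angle of view α = 2·arctan(d/2f) with d = 28.2066 mm and f = 56.7 mm.
d/2f = 0.24874; arctan(0.24874) ≈ 13.9680°, so α ≈ 27.9360°.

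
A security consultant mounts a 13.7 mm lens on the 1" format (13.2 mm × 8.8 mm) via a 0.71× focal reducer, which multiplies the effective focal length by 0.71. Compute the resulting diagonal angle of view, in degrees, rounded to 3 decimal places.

Effective focal length f = 13.7 × 0.71 = 9.727 mm.
Sensor diagonal = √(13.2² + 8.8²) = √251.6800 ≈ 15.8644 mm.
α = 2·arctan(15.864 / (2 × 9.727)) = 2·arctan(0.81548) ≈ 78.3934°.

78.393°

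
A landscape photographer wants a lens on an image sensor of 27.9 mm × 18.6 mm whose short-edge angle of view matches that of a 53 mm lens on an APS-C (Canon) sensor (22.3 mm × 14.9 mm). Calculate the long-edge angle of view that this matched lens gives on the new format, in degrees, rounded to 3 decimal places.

23.813°

Equal short-edge AOV ⇒ f₂ = f₁ · 18.6/14.9 = 53 × 1.24832 ≈ 66.1611 mm.
Long-edge AOV on the new format = 2·arctan(27.9 / (2 × 66.1611)) = 2·arctan(0.21085) ≈ 23.8127°.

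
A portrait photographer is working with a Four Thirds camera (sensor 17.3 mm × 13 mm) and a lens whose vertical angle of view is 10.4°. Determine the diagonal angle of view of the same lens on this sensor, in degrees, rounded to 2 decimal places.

17.23°

From the vertical AOV: f = 13 / (2·tan(5.2°)) = 13 / 0.18201 ≈ 71.4230 mm.
Sensor diagonal = √(17.3² + 13²) = √468.2900 ≈ 21.6400 mm.
Diagonal AOV = 2·arctan(21.6400 / (2 × 71.4230)) = 2·arctan(0.15149) ≈ 17.2287°.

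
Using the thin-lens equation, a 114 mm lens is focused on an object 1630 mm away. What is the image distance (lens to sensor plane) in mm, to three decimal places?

122.573 mm

1/dᵢ = 1/f − 1/dₒ = 1/114 − 1/1630 = 0.0081584 mm⁻¹.
dᵢ = 1/0.0081584 ≈ 122.5726 mm.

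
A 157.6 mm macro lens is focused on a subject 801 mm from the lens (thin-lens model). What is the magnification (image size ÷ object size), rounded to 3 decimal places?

0.245×

Thin lens: 1/f = 1/dₒ + 1/dᵢ → 1/dᵢ = 1/157.6 − 1/801 = 0.0050967 mm⁻¹, so dᵢ ≈ 196.2039 mm.
Magnification m = dᵢ/dₒ = 196.2039/801 ≈ 0.24495.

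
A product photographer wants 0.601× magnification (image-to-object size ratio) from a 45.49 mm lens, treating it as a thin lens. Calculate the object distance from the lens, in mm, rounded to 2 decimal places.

121.18 mm

With m = dᵢ/dₒ and 1/f = 1/dₒ + 1/dᵢ, substituting dᵢ = m·dₒ gives 1/f = (1 + 1/m)/dₒ, hence dₒ = f·(1 + 1/m).
dₒ = 45.49 × (1 + 1/0.601) = 45.49 × 2.66389 ≈ 121.181 mm.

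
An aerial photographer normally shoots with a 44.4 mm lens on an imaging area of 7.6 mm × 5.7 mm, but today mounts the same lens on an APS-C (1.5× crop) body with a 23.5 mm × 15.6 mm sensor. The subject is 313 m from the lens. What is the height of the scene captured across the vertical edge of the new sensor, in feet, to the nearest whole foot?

The focal length stays 44.4 mm; the relevant sensor dimension is now h = 15.6 mm. Object distance dₒ = 313 m = 313000 mm.
Thin-lens field height W = h·(dₒ − f)/f = 15.6 × (313000 − 44.4)/44.4 ≈ 109957.373 mm = 109957.373/304.8 ft = 360.753 ft.

361 ft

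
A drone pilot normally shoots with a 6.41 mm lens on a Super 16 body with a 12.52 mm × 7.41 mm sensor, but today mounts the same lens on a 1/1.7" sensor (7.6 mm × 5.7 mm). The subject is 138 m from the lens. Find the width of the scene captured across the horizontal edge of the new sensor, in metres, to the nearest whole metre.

The focal length stays 6.41 mm; the relevant sensor dimension is now w = 7.6 mm. Object distance dₒ = 138 m = 138000 mm.
Thin-lens field width W = w·(dₒ − f)/f = 7.6 × (138000 − 6.41)/6.41 ≈ 163611.745 mm = 163.612 m.

164 m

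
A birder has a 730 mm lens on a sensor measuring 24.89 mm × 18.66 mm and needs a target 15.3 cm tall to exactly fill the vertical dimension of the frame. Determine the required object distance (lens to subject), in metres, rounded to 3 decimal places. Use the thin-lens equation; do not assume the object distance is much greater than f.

6.716 m

W: 15.3 cm = 153 mm.
Magnification m = h/W = dᵢ/dₒ; combined with 1/f = 1/dₒ + 1/dᵢ this gives dₒ = f·(1 + W/h).
dₒ = 730 mm × (1 + 153/18.66) = 730 × 9.1994 ≈ 6715.531 mm = 6.71553 m.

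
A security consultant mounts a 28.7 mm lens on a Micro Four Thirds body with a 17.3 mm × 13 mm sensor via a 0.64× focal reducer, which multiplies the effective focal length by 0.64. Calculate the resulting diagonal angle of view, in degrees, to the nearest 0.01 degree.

Effective focal length f = 28.7 × 0.64 = 18.368 mm.
Sensor diagonal = √(17.3² + 13²) = √468.2900 ≈ 21.6400 mm.
α = 2·arctan(21.640 / (2 × 18.368)) = 2·arctan(0.58907) ≈ 61.0020°.

61.00°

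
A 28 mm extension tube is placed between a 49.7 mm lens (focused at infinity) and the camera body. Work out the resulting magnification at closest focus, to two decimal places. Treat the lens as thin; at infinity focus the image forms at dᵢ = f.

0.56×

The tube moves the image plane from f to f + e, so dᵢ = 49.7 + 28 = 77.7 mm. Focus is achieved when 1/f = 1/dₒ + 1/dᵢ, giving dₒ = 1/(1/f − 1/(f+e)).
Magnification m = dᵢ/dₒ = (f+e)·(1/f − 1/(f+e)) = e/f = 28/49.7 ≈ 0.5634.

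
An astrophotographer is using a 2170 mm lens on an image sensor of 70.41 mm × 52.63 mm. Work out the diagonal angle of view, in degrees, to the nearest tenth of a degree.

2.3°

Sensor diagonal = √(70.41² + 52.63²) = √7727.4850 ≈ 87.9061 mm.
Angle of view α = 2·arctan(d/2f) with d = 87.9061 mm and f = 2170 mm.
d/2f = 0.02025; arctan(0.02025) ≈ 1.1604°, so α ≈ 2.3207°.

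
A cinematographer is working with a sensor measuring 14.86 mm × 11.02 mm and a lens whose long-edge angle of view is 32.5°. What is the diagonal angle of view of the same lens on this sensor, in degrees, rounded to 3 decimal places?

39.889°

From the long-edge AOV: f = 14.86 / (2·tan(16.25°)) = 14.86 / 0.58295 ≈ 25.4912 mm.
Sensor diagonal = √(14.86² + 11.02²) = √342.2600 ≈ 18.5003 mm.
Diagonal AOV = 2·arctan(18.5003 / (2 × 25.4912)) = 2·arctan(0.36288) ≈ 39.8892°.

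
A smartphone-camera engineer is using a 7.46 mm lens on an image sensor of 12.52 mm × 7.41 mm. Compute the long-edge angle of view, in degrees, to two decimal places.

Angle of view α = 2·arctan(w/2f) with w = 12.52 mm and f = 7.46 mm.
w/2f = 0.83914; arctan(0.83914) ≈ 40.0014°, so α ≈ 80.0029°.

80.00°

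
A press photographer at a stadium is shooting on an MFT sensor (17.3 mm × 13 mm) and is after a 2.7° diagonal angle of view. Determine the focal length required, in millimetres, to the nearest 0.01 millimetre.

459.13 mm

Sensor diagonal = √(17.3² + 13²) = √468.2900 ≈ 21.6400 mm.
From α = 2·arctan(d/2f) we get f = d / (2·tan(α/2)).
With d = 21.6400 mm and α/2 = 1.35°, tan(α/2) ≈ 0.02357, so f ≈ 21.6400 / 0.04713 ≈ 459.1303 mm.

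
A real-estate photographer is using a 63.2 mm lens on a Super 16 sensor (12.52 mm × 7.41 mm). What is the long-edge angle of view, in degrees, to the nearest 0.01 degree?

11.31°

Angle of view α = 2·arctan(w/2f) with w = 12.52 mm and f = 63.2 mm.
w/2f = 0.09905; arctan(0.09905) ≈ 5.6567°, so α ≈ 11.3135°.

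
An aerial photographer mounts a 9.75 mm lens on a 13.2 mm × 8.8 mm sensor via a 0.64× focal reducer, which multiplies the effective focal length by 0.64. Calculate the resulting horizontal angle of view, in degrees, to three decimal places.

93.212°

Effective focal length f = 9.75 × 0.64 = 6.24 mm.
α = 2·arctan(13.2 / (2 × 6.24)) = 2·arctan(1.05769) ≈ 93.2120°.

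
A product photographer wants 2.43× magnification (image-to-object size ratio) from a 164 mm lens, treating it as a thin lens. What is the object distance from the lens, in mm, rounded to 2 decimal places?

With m = dᵢ/dₒ and 1/f = 1/dₒ + 1/dᵢ, substituting dᵢ = m·dₒ gives 1/f = (1 + 1/m)/dₒ, hence dₒ = f·(1 + 1/m).
dₒ = 164 × (1 + 1/2.43) = 164 × 1.41152 ≈ 231.490 mm.

231.49 mm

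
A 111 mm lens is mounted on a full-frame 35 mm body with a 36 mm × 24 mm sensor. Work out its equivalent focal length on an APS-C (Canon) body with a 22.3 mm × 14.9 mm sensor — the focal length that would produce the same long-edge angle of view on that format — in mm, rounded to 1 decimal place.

68.8 mm

Equal angle of view means equal width/f ratio, so f₂ = f₁ · (width₂/width₁) = 111 × 22.3/36.
f₂ = 111 × 0.61944 ≈ 68.758 mm.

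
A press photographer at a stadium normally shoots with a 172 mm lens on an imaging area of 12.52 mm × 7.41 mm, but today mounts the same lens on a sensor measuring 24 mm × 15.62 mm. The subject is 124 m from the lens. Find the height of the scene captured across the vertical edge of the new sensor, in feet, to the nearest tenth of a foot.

The focal length stays 172 mm; the relevant sensor dimension is now h = 15.62 mm. Object distance dₒ = 124 m = 124000 mm.
Thin-lens field height W = h·(dₒ − f)/f = 15.62 × (124000 − 172)/172 ≈ 11245.310 mm = 11245.310/304.8 ft = 36.8941 ft.

36.9 ft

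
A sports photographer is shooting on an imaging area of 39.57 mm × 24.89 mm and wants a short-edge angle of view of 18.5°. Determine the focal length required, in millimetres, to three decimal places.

76.415 mm

From α = 2·arctan(h/2f) we get f = h / (2·tan(α/2)).
With h = 24.89 mm and α/2 = 9.25°, tan(α/2) ≈ 0.16286, so f ≈ 24.89 / 0.32572 ≈ 76.4152 mm.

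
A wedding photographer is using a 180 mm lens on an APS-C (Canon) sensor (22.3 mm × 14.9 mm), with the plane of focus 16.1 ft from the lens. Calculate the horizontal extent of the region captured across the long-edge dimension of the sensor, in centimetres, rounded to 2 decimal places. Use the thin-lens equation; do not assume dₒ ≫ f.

dₒ: 16.1 ft × 304.8 mm/ft = 4907.28 mm.
Similar triangles through the lens centre give W/dₒ = w/dᵢ; with 1/f = 1/dₒ + 1/dᵢ this gives W = w·(dₒ − f)/f.
W = 22.3 mm × (4907.28 − 180) / 180 = 22.3 × 26.2627 ≈ 585.657 mm = 58.5657 cm.

58.57 cm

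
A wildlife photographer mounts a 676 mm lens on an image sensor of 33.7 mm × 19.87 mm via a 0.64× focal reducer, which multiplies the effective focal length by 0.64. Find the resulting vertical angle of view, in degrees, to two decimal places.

2.63°

Effective focal length f = 676 × 0.64 = 432.64 mm.
α = 2·arctan(19.87 / (2 × 432.64)) = 2·arctan(0.02296) ≈ 2.6310°.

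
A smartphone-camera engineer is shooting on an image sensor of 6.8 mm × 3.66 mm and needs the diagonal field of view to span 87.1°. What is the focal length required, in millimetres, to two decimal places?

4.06 mm

Sensor diagonal = √(6.8² + 3.66²) = √59.6356 ≈ 7.7224 mm.
From α = 2·arctan(d/2f) we get f = d / (2·tan(α/2)).
With d = 7.7224 mm and α/2 = 43.55°, tan(α/2) ≈ 0.95062, so f ≈ 7.7224 / 1.90125 ≈ 4.0618 mm.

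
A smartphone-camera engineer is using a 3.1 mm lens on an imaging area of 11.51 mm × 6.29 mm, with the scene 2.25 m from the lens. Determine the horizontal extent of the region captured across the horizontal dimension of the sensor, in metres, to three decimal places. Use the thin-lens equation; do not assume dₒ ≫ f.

8.343 m

dₒ: 2.25 m = 2250 mm.
Similar triangles through the lens centre give W/dₒ = w/dᵢ; with 1/f = 1/dₒ + 1/dᵢ this gives W = w·(dₒ − f)/f.
W = 11.51 mm × (2250 − 3.1) / 3.1 = 11.51 × 724.8065 ≈ 8342.522 mm = 8.34252 m.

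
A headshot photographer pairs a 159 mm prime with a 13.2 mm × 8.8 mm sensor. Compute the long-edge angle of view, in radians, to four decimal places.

0.0830 rad

Angle of view α = 2·arctan(w/2f) with w = 13.2 mm and f = 159 mm.
w/2f = 0.04151; arctan(0.04151) ≈ 0.0415 rad, so α ≈ 0.0830 rad.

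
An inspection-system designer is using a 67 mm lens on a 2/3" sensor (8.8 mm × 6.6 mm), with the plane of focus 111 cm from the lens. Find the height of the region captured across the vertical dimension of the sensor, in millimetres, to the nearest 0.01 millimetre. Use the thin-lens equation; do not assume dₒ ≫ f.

102.74 mm

dₒ: 111 cm = 1110 mm.
Similar triangles through the lens centre give W/dₒ = h/dᵢ; with 1/f = 1/dₒ + 1/dᵢ this gives W = h·(dₒ − f)/f.
W = 6.6 mm × (1110 − 67) / 67 = 6.6 × 15.5672 ≈ 102.743 mm.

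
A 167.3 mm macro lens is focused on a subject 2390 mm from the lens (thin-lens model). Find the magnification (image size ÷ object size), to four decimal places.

0.0753×

Thin lens: 1/f = 1/dₒ + 1/dᵢ → 1/dᵢ = 1/167.3 − 1/2390 = 0.0055589 mm⁻¹, so dᵢ ≈ 179.8925 mm.
Magnification m = dᵢ/dₒ = 179.8925/2390 ≈ 0.07527.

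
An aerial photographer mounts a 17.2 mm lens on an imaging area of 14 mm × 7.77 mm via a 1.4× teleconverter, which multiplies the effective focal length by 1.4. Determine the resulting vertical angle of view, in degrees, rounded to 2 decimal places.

18.33°

Effective focal length f = 17.2 × 1.4 = 24.08 mm.
α = 2·arctan(7.77 / (2 × 24.08)) = 2·arctan(0.16134) ≈ 18.3299°.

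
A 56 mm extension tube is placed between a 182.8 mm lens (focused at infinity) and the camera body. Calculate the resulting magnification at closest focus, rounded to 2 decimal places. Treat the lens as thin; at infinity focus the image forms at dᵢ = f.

0.31×

The tube moves the image plane from f to f + e, so dᵢ = 182.8 + 56 = 238.8 mm. Focus is achieved when 1/f = 1/dₒ + 1/dᵢ, giving dₒ = 1/(1/f − 1/(f+e)).
Magnification m = dᵢ/dₒ = (f+e)·(1/f − 1/(f+e)) = e/f = 56/182.8 ≈ 0.3063.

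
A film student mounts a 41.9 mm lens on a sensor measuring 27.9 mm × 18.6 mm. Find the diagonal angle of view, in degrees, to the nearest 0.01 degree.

Sensor diagonal = √(27.9² + 18.6²) = √1124.3700 ≈ 33.5316 mm.
Angle of view α = 2·arctan(d/2f) with d = 33.5316 mm and f = 41.9 mm.
d/2f = 0.40014; arctan(0.40014) ≈ 21.8083°, so α ≈ 43.6165°.

43.62°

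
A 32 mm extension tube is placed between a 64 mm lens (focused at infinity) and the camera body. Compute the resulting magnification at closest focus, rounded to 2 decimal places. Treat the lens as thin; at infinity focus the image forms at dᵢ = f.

The tube moves the image plane from f to f + e, so dᵢ = 64 + 32 = 96 mm. Focus is achieved when 1/f = 1/dₒ + 1/dᵢ, giving dₒ = 1/(1/f − 1/(f+e)).
Magnification m = dᵢ/dₒ = (f+e)·(1/f − 1/(f+e)) = e/f = 32/64 ≈ 0.5000.

0.50×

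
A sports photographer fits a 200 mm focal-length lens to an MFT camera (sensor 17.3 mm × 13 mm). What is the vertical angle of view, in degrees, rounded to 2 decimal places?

3.72°

Angle of view α = 2·arctan(h/2f) with h = 13 mm and f = 200 mm.
h/2f = 0.03250; arctan(0.03250) ≈ 1.8615°, so α ≈ 3.7229°.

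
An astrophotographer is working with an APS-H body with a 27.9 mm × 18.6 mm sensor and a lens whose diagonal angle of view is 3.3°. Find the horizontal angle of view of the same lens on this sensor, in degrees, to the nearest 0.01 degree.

2.75°

Sensor diagonal = √(27.9² + 18.6²) = √1124.3700 ≈ 33.5316 mm.
From the diagonal AOV: f = 33.5316 / (2·tan(1.65°)) = 33.5316 / 0.05761 ≈ 582.0271 mm.
Horizontal AOV = 2·arctan(27.9 / (2 × 582.0271)) = 2·arctan(0.02397) ≈ 2.7460°.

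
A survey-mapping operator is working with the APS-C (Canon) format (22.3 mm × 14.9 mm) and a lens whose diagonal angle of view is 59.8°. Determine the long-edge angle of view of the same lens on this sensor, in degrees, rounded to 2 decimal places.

Sensor diagonal = √(22.3² + 14.9²) = √719.3000 ≈ 26.8198 mm.
From the diagonal AOV: f = 26.8198 / (2·tan(29.9°)) = 26.8198 / 1.15005 ≈ 23.3205 mm.
Long-edge AOV = 2·arctan(22.3 / (2 × 23.3205)) = 2·arctan(0.47812) ≈ 51.1068°.

51.11°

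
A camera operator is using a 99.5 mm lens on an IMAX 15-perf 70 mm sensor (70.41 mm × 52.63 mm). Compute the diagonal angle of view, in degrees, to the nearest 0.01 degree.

47.67°

Sensor diagonal = √(70.41² + 52.63²) = √7727.4850 ≈ 87.9061 mm.
Angle of view α = 2·arctan(d/2f) with d = 87.9061 mm and f = 99.5 mm.
d/2f = 0.44174; arctan(0.44174) ≈ 23.8329°, so α ≈ 47.6659°.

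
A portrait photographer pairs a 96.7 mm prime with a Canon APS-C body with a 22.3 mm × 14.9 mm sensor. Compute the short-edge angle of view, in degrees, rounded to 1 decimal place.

8.8°

Angle of view α = 2·arctan(h/2f) with h = 14.9 mm and f = 96.7 mm.
h/2f = 0.07704; arctan(0.07704) ≈ 4.4055°, so α ≈ 8.8110°.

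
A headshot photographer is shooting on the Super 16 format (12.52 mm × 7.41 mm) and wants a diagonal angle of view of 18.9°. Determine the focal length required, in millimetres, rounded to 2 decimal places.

43.70 mm

Sensor diagonal = √(12.52² + 7.41²) = √211.6585 ≈ 14.5485 mm.
From α = 2·arctan(d/2f) we get f = d / (2·tan(α/2)).
With d = 14.5485 mm and α/2 = 9.45°, tan(α/2) ≈ 0.16645, so f ≈ 14.5485 / 0.33289 ≈ 43.7034 mm.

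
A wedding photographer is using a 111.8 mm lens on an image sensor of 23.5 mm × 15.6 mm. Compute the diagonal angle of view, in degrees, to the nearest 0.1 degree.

14.4°

Sensor diagonal = √(23.5² + 15.6²) = √795.6100 ≈ 28.2066 mm.
Angle of view α = 2·arctan(d/2f) with d = 28.2066 mm and f = 111.8 mm.
d/2f = 0.12615; arctan(0.12615) ≈ 7.1897°, so α ≈ 14.3795°.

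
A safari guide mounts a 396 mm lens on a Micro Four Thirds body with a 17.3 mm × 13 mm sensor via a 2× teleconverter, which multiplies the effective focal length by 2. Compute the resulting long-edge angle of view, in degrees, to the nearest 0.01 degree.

Effective focal length f = 396 × 2 = 792 mm.
α = 2·arctan(17.3 / (2 × 792)) = 2·arctan(0.01092) ≈ 1.2515°.

1.25°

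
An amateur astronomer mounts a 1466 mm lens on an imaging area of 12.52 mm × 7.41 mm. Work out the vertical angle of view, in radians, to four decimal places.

0.0051 rad

Angle of view α = 2·arctan(h/2f) with h = 7.41 mm and f = 1466 mm.
h/2f = 0.00253; arctan(0.00253) ≈ 0.0025 rad, so α ≈ 0.0051 rad.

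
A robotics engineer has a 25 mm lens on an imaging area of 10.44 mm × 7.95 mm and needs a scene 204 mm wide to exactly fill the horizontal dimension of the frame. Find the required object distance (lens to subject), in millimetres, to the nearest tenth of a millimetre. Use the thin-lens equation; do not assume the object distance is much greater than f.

513.5 mm

Magnification m = w/W = dᵢ/dₒ; combined with 1/f = 1/dₒ + 1/dᵢ this gives dₒ = f·(1 + W/w).
dₒ = 25 mm × (1 + 204/10.44) = 25 × 20.5402 ≈ 513.506 mm.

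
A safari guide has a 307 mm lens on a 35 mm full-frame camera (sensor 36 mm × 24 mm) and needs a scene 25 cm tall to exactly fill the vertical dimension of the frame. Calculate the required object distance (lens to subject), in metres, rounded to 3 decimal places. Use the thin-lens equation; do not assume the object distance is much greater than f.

W: 25 cm = 250 mm.
Magnification m = h/W = dᵢ/dₒ; combined with 1/f = 1/dₒ + 1/dᵢ this gives dₒ = f·(1 + W/h).
dₒ = 307 mm × (1 + 250/24) = 307 × 11.4167 ≈ 3504.917 mm = 3.50492 m.

3.505 m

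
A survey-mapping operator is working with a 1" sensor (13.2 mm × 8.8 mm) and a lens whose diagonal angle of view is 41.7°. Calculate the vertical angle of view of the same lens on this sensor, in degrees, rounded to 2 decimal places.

Sensor diagonal = √(13.2² + 8.8²) = √251.6800 ≈ 15.8644 mm.
From the diagonal AOV: f = 15.8644 / (2·tan(20.85°)) = 15.8644 / 0.76173 ≈ 20.8269 mm.
Vertical AOV = 2·arctan(8.8 / (2 × 20.8269)) = 2·arctan(0.21126) ≈ 23.8584°.

23.86°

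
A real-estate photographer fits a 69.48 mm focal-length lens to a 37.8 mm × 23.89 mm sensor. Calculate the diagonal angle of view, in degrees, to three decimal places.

Sensor diagonal = √(37.8² + 23.89²) = √1999.5721 ≈ 44.7166 mm.
Angle of view α = 2·arctan(d/2f) with d = 44.7166 mm and f = 69.48 mm.
d/2f = 0.32179; arctan(0.32179) ≈ 17.8379°, so α ≈ 35.6758°.

35.676°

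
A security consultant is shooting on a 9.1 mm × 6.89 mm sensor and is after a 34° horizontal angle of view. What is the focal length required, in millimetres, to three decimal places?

14.882 mm

From α = 2·arctan(w/2f) we get f = w / (2·tan(α/2)).
With w = 9.1 mm and α/2 = 17°, tan(α/2) ≈ 0.30573, so f ≈ 9.1 / 0.61146 ≈ 14.8824 mm.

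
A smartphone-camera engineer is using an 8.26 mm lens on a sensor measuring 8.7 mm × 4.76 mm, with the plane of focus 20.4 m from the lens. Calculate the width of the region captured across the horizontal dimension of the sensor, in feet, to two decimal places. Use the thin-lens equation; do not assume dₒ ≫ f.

dₒ: 20.4 m = 20400 mm.
Similar triangles through the lens centre give W/dₒ = w/dᵢ; with 1/f = 1/dₒ + 1/dᵢ this gives W = w·(dₒ − f)/f.
W = 8.7 mm × (20400 − 8.26) / 8.26 = 8.7 × 2468.7337 ≈ 21477.983 mm = 21477.983/304.8 ft = 70.4658 ft.

70.47 ft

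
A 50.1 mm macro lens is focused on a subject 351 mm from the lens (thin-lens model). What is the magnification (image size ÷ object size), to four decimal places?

Thin lens: 1/f = 1/dₒ + 1/dᵢ → 1/dᵢ = 1/50.1 − 1/351 = 0.0171111 mm⁻¹, so dᵢ ≈ 58.4417 mm.
Magnification m = dᵢ/dₒ = 58.4417/351 ≈ 0.16650.

0.1665×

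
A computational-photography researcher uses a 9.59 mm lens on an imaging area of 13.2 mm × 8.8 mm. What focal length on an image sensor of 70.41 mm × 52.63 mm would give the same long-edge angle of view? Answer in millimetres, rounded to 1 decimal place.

Equal angle of view means equal width/f ratio, so f₂ = f₁ · (width₂/width₁) = 9.59 × 70.41/13.2.
f₂ = 9.59 × 5.33409 ≈ 51.154 mm.

51.2 mm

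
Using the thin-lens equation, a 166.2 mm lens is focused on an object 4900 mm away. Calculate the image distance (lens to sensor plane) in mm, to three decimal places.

172.035 mm

1/dᵢ = 1/f − 1/dₒ = 1/166.2 − 1/4900 = 0.0058128 mm⁻¹.
dᵢ = 1/0.0058128 ≈ 172.0352 mm.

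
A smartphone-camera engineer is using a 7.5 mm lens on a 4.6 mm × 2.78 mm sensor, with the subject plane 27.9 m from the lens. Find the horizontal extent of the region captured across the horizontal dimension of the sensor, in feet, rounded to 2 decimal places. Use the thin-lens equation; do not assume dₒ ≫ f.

56.13 ft

dₒ: 27.9 m = 27900 mm.
Similar triangles through the lens centre give W/dₒ = w/dᵢ; with 1/f = 1/dₒ + 1/dᵢ this gives W = w·(dₒ − f)/f.
W = 4.6 mm × (27900 − 7.5) / 7.5 = 4.6 × 3719.0000 ≈ 17107.400 mm = 17107.400/304.8 ft = 56.1266 ft.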